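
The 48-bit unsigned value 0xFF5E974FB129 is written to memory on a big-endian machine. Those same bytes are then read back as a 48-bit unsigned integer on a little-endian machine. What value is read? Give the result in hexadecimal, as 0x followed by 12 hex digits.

0x29B14F975EFF

Stored big-endian, the bytes at ascending addresses are FF 5E 97 4F B1 29.
Read back as little-endian, the first byte is least significant, giving 0x29B14F975EFF.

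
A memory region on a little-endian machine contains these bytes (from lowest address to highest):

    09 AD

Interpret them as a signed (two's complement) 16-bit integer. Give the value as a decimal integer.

-21239

In little-endian order the low byte comes first in memory.
Reassemble most-significant byte first: AD 09 → 0xAD09.
Top bit is set, so as a signed 16-bit value this is 0xAD09 − 2^16 = -21239.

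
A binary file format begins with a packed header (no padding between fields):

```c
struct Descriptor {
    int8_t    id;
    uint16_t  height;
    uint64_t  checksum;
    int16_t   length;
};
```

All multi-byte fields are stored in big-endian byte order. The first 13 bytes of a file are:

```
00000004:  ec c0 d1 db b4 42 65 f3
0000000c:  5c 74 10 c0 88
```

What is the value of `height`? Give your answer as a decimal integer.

`height` follows `id` (1 byte), so it starts at byte offset 1 and occupies 2 bytes.
Bytes at offsets 1..2: C0 D1.
Big-endian: lowest address holds the most-significant byte.
The bytes are already most-significant first: 0xC0D1.
0xC0D1 = 49361.

49361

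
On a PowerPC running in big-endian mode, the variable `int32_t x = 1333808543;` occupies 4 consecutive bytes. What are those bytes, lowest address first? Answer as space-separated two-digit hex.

4F 80 4D 9F

1333808543 in hexadecimal, padded to 32 bits, is 0x4F804D9F.
Split into bytes (most-significant first): 4F 80 4D 9F.
Big-endian stores the most-significant byte at the lowest address.
So the memory order matches the most-significant-first order: 4F 80 4D 9F.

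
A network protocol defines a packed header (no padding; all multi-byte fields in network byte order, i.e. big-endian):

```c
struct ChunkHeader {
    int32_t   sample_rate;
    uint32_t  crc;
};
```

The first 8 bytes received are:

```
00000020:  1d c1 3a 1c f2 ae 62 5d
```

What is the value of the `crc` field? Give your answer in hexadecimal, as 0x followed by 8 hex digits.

0xF2AE625D

`crc` follows `sample_rate` (4 bytes), so it starts at byte offset 4 and occupies 4 bytes.
Bytes at offsets 4..7: F2 AE 62 5D.
Big-endian stores the most-significant byte at the lowest address.
The bytes are already most-significant first: 0xF2AE625D.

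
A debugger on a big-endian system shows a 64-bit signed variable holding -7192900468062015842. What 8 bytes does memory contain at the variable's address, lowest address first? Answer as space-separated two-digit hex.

Two's complement of -7192900468062015842 in 64 bits: 7192900468062015842 = 0x63D250DDB793D162; invert → 0x9C2DAF22486C2E9D; add 1 → 0x9C2DAF22486C2E9E.
Split into bytes (most-significant first): 9C 2D AF 22 48 6C 2E 9E.
Big-endian stores the most-significant byte at the lowest address.
So the memory order matches the most-significant-first order: 9C 2D AF 22 48 6C 2E 9E.

9C 2D AF 22 48 6C 2E 9E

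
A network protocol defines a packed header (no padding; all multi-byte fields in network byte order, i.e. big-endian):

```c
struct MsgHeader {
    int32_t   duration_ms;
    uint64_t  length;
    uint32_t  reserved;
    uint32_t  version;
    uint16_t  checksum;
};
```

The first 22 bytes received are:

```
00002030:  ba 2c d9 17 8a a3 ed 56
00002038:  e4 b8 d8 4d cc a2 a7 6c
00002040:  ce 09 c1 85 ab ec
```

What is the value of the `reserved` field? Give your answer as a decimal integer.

`reserved` follows `duration_ms` (4 B), `length` (8 B), so it starts at offset 4 + 8 = 12 and occupies 4 bytes.
Bytes at offsets 12..15: CC A2 A7 6C.
In big-endian order the high byte comes first in memory.
The bytes are already most-significant first: 0xCCA2A76C.
0xCCA2A76C = 3433211756.

3433211756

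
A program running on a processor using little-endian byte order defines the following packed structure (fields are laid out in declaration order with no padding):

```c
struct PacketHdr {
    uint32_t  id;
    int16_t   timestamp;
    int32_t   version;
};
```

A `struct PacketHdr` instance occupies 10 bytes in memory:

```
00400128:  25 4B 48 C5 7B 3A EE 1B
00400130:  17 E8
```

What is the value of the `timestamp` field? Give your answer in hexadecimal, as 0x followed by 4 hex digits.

0x3A7B

`timestamp` follows `id` (4 bytes), so it starts at byte offset 4 and occupies 2 bytes.
Bytes at offsets 4..5: 7B 3A.
Little-endian: lowest address holds the least-significant byte.
Reassemble most-significant byte first: 3A 7B → 0x3A7B.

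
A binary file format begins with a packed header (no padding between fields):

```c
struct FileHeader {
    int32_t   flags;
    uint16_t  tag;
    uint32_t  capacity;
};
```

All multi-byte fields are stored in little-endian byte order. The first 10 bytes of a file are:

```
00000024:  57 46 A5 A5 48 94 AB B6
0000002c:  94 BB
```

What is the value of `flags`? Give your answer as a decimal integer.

`flags` is the first field, at byte offset 0, occupying 4 bytes.
Bytes at offsets 0..3: 57 46 A5 A5.
Little-endian: lowest address holds the least-significant byte.
Reassemble most-significant byte first: A5 A5 46 57 → 0xA5A54657.
Top bit is set, so as a signed 32-bit value this is 0xA5A54657 − 2^32 = -1515895209.

-1515895209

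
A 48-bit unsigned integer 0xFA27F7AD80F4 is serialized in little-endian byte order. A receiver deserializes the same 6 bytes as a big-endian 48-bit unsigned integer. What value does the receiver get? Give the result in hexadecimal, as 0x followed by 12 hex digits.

Stored little-endian, the bytes at ascending addresses are F4 80 AD F7 27 FA.
Read back as big-endian, the last byte is least significant, giving 0xF480ADF727FA.

0xF480ADF727FA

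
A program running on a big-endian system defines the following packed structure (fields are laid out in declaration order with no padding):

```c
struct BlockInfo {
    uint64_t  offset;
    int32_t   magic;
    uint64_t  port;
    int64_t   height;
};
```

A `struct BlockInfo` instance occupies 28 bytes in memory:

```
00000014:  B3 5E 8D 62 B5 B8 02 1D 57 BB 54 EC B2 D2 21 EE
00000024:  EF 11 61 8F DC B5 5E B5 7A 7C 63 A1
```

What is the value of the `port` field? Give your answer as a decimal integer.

12885398793957237135

`port` follows `offset` (8 B), `magic` (4 B), so it starts at offset 8 + 4 = 12 and occupies 8 bytes.
Bytes at offsets 12..19: B2 D2 21 EE EF 11 61 8F.
Big-endian: lowest address holds the most-significant byte.
The bytes are already most-significant first: 0xB2D221EEEF11618F.
0xB2D221EEEF11618F = 12885398793957237135.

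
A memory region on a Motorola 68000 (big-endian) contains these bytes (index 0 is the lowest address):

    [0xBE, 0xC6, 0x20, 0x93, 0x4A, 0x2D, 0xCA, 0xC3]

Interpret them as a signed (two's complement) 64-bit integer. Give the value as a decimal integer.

-4700033344137737533

Big-endian stores the most-significant byte at the lowest address.
The bytes are already most-significant first: 0xBEC620934A2DCAC3.
Top bit is set, so as a signed 64-bit value this is 0xBEC620934A2DCAC3 − 2^64 = -4700033344137737533.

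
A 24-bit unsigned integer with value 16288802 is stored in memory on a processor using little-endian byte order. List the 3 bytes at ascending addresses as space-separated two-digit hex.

16288802 in hexadecimal, padded to 24 bits, is 0xF88C22.
Split into bytes (most-significant first): F8 8C 22.
Little-endian stores the least-significant byte at the lowest address.
So at ascending addresses the bytes are 22 8C F8.

22 8C F8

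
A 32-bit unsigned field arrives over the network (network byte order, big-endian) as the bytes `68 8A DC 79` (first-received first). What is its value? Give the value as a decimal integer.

1753930873

Big-endian: lowest address holds the most-significant byte.
The bytes are already most-significant first: 0x688ADC79.
0x688ADC79 = 1753930873.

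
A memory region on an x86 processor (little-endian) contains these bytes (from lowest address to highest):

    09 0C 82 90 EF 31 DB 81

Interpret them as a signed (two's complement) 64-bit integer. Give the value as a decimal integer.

Little-endian stores the least-significant byte at the lowest address.
Reassemble most-significant byte first: 81 DB 31 EF 90 82 0C 09 → 0x81DB31EF90820C09.
Top bit is set, so as a signed 64-bit value this is 0x81DB31EF90820C09 − 2^64 = -9089616517925827575.

-9089616517925827575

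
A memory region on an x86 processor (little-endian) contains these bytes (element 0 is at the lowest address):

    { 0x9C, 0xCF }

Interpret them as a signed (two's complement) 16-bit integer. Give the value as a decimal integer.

-12388

In little-endian order the low byte comes first in memory.
Reassemble most-significant byte first: CF 9C → 0xCF9C.
Top bit is set, so as a signed 16-bit value this is 0xCF9C − 2^16 = -12388.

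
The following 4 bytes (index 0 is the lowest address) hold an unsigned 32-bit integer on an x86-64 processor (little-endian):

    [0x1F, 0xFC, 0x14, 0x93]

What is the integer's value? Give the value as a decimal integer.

Little-endian stores the least-significant byte at the lowest address.
Reassemble most-significant byte first: 93 14 FC 1F → 0x9314FC1F.
0x9314FC1F = 2467626015.

2467626015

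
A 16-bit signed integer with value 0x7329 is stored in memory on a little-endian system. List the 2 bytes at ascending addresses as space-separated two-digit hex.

Split into bytes (most-significant first): 73 29.
Little-endian stores the least-significant byte at the lowest address.
So at ascending addresses the bytes are 29 73.

29 73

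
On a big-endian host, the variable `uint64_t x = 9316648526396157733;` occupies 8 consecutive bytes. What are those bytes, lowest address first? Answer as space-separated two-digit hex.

9316648526396157733 in hexadecimal, padded to 64 bits, is 0x814B627919026F25.
Split into bytes (most-significant first): 81 4B 62 79 19 02 6F 25.
Big-endian stores the most-significant byte at the lowest address.
So the memory order matches the most-significant-first order: 81 4B 62 79 19 02 6F 25.

81 4B 62 79 19 02 6F 25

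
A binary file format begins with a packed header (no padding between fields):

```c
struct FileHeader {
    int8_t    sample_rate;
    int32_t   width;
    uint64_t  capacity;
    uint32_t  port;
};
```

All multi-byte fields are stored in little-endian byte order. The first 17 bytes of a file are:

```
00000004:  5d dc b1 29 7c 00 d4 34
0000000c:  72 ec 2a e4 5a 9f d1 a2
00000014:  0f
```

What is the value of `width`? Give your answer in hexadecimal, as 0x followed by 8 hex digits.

`width` follows `sample_rate` (1 byte), so it starts at byte offset 1 and occupies 4 bytes.
Bytes at offsets 1..4: DC B1 29 7C.
In little-endian order the low byte comes first in memory.
Reassemble most-significant byte first: 7C 29 B1 DC → 0x7C29B1DC.

0x7C29B1DC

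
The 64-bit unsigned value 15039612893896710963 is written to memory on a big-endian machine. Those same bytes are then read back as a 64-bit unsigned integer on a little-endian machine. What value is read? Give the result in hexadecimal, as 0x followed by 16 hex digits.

15039612893896710963 in 64-bit hexadecimal is 0xD0B7703E64191B33.
Stored big-endian, the bytes at ascending addresses are D0 B7 70 3E 64 19 1B 33.
Read back as little-endian, the first byte is least significant, giving 0x331B19643E70B7D0.

0x331B19643E70B7D0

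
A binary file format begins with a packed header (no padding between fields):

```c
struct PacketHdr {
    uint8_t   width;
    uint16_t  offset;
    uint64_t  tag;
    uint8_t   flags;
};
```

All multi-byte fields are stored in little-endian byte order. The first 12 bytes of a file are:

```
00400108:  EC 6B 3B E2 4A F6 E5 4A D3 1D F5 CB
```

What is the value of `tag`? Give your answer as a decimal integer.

`tag` follows `width` (1 B), `offset` (2 B), so it starts at offset 1 + 2 = 3 and occupies 8 bytes.
Bytes at offsets 3..10: E2 4A F6 E5 4A D3 1D F5.
Little-endian: lowest address holds the least-significant byte.
Reassemble most-significant byte first: F5 1D D3 4A E5 F6 4A E2 → 0xF51DD34AE5F64AE2.
0xF51DD34AE5F64AE2 = 17662505632256117474.

17662505632256117474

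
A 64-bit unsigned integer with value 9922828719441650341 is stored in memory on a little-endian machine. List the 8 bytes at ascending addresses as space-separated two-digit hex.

9922828719441650341 in hexadecimal, padded to 64 bits, is 0x89B4F8259D5D22A5.
Split into bytes (most-significant first): 89 B4 F8 25 9D 5D 22 A5.
Little-endian: lowest address holds the least-significant byte.
So at ascending addresses the bytes are A5 22 5D 9D 25 F8 B4 89.

A5 22 5D 9D 25 F8 B4 89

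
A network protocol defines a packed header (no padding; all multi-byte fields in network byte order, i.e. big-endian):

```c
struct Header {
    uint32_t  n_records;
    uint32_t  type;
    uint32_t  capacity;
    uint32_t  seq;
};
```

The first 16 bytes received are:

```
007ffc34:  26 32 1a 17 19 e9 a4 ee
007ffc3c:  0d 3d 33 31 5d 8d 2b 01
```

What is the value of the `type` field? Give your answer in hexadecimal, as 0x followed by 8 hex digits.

0x19E9A4EE

`type` follows `n_records` (4 bytes), so it starts at byte offset 4 and occupies 4 bytes.
Bytes at offsets 4..7: 19 E9 A4 EE.
In big-endian order the high byte comes first in memory.
The bytes are already most-significant first: 0x19E9A4EE.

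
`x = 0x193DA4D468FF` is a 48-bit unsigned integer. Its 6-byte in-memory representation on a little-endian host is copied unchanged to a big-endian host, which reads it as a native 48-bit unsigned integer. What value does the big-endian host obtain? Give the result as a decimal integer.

Stored little-endian, the bytes at ascending addresses are FF 68 D4 A4 3D 19.
Read back as big-endian, the last byte is least significant, giving 0xFF68D4A43D19.
0xFF68D4A43D19 = 280825709215001.

280825709215001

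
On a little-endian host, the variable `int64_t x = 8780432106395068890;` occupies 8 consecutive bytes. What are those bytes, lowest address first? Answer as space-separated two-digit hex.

8780432106395068890 in hexadecimal, padded to 64 bits, is 0x79DA5C7AE41CE9DA.
Split into bytes (most-significant first): 79 DA 5C 7A E4 1C E9 DA.
In little-endian order the low byte comes first in memory.
So at ascending addresses the bytes are DA E9 1C E4 7A 5C DA 79.

DA E9 1C E4 7A 5C DA 79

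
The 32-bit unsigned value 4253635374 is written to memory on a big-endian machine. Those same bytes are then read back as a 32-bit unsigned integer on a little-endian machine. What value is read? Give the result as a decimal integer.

777226749

4253635374 in 32-bit hexadecimal is 0xFD89532E.
Stored big-endian, the bytes at ascending addresses are FD 89 53 2E.
Read back as little-endian, the first byte is least significant, giving 0x2E5389FD.
0x2E5389FD = 777226749.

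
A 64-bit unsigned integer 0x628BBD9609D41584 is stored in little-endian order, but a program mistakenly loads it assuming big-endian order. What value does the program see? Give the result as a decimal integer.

Stored little-endian, the bytes at ascending addresses are 84 15 D4 09 96 BD 8B 62.
Read back as big-endian, the last byte is least significant, giving 0x8415D40996BD8B62.
0x8415D40996BD8B62 = 9517746525166209890.

9517746525166209890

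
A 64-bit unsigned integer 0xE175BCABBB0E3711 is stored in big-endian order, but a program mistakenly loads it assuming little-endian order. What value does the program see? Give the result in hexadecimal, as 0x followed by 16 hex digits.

0x11370EBBABBC75E1

Stored big-endian, the bytes at ascending addresses are E1 75 BC AB BB 0E 37 11.
Read back as little-endian, the first byte is least significant, giving 0x11370EBBABBC75E1.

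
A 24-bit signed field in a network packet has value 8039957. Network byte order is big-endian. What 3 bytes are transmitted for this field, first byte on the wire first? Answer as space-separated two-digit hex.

8039957 in hexadecimal, padded to 24 bits, is 0x7AAE15.
Split into bytes (most-significant first): 7A AE 15.
In big-endian order the high byte comes first in memory.
So the memory order matches the most-significant-first order: 7A AE 15.

7A AE 15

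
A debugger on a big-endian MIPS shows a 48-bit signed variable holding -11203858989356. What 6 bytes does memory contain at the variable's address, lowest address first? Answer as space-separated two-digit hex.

F5 CF 65 F6 FE D4

Two's complement of -11203858989356 in 48 bits: 11203858989356 = 0x0A309A09012C; invert → 0xF5CF65F6FED3; add 1 → 0xF5CF65F6FED4.
Split into bytes (most-significant first): F5 CF 65 F6 FE D4.
In big-endian order the high byte comes first in memory.
So the memory order matches the most-significant-first order: F5 CF 65 F6 FE D4.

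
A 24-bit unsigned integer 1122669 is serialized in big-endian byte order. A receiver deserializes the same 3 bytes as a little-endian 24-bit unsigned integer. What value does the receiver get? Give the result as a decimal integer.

1122669 in 24-bit hexadecimal is 0x11216D.
Stored big-endian, the bytes at ascending addresses are 11 21 6D.
Read back as little-endian, the first byte is least significant, giving 0x6D2111.
0x6D2111 = 7151889.

7151889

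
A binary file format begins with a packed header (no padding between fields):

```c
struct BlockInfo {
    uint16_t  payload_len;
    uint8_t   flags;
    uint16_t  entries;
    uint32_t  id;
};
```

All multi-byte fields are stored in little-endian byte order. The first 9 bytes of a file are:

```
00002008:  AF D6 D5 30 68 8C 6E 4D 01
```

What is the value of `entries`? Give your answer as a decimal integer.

26672

`entries` follows `payload_len` (2 B), `flags` (1 B), so it starts at offset 2 + 1 = 3 and occupies 2 bytes.
Bytes at offsets 3..4: 30 68.
Little-endian stores the least-significant byte at the lowest address.
Reassemble most-significant byte first: 68 30 → 0x6830.
0x6830 = 26672.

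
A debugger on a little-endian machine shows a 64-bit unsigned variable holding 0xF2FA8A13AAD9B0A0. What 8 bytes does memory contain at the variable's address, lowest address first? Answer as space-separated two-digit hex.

Split into bytes (most-significant first): F2 FA 8A 13 AA D9 B0 A0.
Little-endian: lowest address holds the least-significant byte.
So at ascending addresses the bytes are A0 B0 D9 AA 13 8A FA F2.

A0 B0 D9 AA 13 8A FA F2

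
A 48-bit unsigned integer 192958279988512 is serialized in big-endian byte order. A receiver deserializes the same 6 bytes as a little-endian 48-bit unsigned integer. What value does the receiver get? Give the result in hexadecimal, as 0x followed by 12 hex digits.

192958279988512 in 48-bit hexadecimal is 0xAF7E99BC3520.
Stored big-endian, the bytes at ascending addresses are AF 7E 99 BC 35 20.
Read back as little-endian, the first byte is least significant, giving 0x2035BC997EAF.

0x2035BC997EAF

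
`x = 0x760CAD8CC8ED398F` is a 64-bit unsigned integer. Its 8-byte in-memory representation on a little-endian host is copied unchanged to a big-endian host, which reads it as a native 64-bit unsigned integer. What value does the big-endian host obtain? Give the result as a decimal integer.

10320541466705595510

Stored little-endian, the bytes at ascending addresses are 8F 39 ED C8 8C AD 0C 76.
Read back as big-endian, the last byte is least significant, giving 0x8F39EDC88CAD0C76.
0x8F39EDC88CAD0C76 = 10320541466705595510.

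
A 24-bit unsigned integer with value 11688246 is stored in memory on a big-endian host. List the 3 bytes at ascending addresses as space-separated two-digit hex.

11688246 in hexadecimal, padded to 24 bits, is 0xB25936.
Split into bytes (most-significant first): B2 59 36.
Big-endian: lowest address holds the most-significant byte.
So the memory order matches the most-significant-first order: B2 59 36.

B2 59 36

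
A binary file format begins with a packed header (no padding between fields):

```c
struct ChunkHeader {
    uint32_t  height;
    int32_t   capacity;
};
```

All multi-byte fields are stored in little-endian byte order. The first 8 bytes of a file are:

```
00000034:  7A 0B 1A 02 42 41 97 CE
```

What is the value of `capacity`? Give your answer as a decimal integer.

-828948158

`capacity` follows `height` (4 bytes), so it starts at byte offset 4 and occupies 4 bytes.
Bytes at offsets 4..7: 42 41 97 CE.
Little-endian stores the least-significant byte at the lowest address.
Reassemble most-significant byte first: CE 97 41 42 → 0xCE974142.
Top bit is set, so as a signed 32-bit value this is 0xCE974142 − 2^32 = -828948158.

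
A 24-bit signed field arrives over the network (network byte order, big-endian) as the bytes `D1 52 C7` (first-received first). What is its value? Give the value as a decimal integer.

Big-endian: lowest address holds the most-significant byte.
The bytes are already most-significant first: 0xD152C7.
Top bit is set, so as a signed 24-bit value this is 0xD152C7 − 2^24 = -3059001.

-3059001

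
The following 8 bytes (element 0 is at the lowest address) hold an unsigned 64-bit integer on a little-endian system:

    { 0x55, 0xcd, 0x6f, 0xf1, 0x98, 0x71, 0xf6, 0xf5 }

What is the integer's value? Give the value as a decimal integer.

In little-endian order the low byte comes first in memory.
Reassemble most-significant byte first: F5 F6 71 98 F1 6F CD 55 → 0xF5F67198F16FCD55.
0xF5F67198F16FCD55 = 17723478285262769493.

17723478285262769493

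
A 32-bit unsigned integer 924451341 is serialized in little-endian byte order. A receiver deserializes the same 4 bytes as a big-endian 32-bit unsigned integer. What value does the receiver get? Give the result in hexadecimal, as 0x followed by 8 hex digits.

924451341 in 32-bit hexadecimal is 0x371A020D.
Stored little-endian, the bytes at ascending addresses are 0D 02 1A 37.
Read back as big-endian, the last byte is least significant, giving 0x0D021A37.

0x0D021A37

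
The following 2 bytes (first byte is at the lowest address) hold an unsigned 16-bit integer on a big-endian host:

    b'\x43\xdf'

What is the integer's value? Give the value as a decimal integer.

In big-endian order the high byte comes first in memory.
The bytes are already most-significant first: 0x43DF.
0x43DF = 17375.

17375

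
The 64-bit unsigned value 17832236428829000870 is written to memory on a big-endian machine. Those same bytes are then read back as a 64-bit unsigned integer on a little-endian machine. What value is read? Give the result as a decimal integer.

17832236428829000870 in 64-bit hexadecimal is 0xF778D48D832204A6.
Stored big-endian, the bytes at ascending addresses are F7 78 D4 8D 83 22 04 A6.
Read back as little-endian, the first byte is least significant, giving 0xA60422838DD478F7.
0xA60422838DD478F7 = 11962724458618452215.

11962724458618452215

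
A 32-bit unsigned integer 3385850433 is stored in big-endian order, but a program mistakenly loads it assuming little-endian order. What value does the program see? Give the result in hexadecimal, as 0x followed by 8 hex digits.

3385850433 in 32-bit hexadecimal is 0xC9CFFA41.
Stored big-endian, the bytes at ascending addresses are C9 CF FA 41.
Read back as little-endian, the first byte is least significant, giving 0x41FACFC9.

0x41FACFC9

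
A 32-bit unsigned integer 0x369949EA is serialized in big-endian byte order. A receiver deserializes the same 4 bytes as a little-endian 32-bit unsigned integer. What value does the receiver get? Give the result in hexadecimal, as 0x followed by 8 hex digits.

Stored big-endian, the bytes at ascending addresses are 36 99 49 EA.
Read back as little-endian, the first byte is least significant, giving 0xEA499936.

0xEA499936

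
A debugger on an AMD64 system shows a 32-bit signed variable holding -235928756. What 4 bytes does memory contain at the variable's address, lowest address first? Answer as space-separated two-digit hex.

Two's complement of -235928756 in 32 bits: 235928756 = 0x0E0FFCB4; invert → 0xF1F0034B; add 1 → 0xF1F0034C.
Split into bytes (most-significant first): F1 F0 03 4C.
Little-endian stores the least-significant byte at the lowest address.
So at ascending addresses the bytes are 4C 03 F0 F1.

4C 03 F0 F1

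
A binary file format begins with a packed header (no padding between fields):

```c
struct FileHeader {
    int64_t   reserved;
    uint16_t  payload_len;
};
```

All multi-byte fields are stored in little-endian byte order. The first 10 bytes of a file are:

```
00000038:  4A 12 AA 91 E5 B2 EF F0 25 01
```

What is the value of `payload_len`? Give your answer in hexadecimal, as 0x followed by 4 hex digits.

`payload_len` follows `reserved` (8 bytes), so it starts at byte offset 8 and occupies 2 bytes.
Bytes at offsets 8..9: 25 01.
Little-endian: lowest address holds the least-significant byte.
Reassemble most-significant byte first: 01 25 → 0x0125.

0x0125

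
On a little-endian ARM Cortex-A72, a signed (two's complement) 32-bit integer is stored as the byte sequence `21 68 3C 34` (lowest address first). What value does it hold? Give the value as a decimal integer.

Little-endian stores the least-significant byte at the lowest address.
Reassemble most-significant byte first: 34 3C 68 21 → 0x343C6821.
0x343C6821 = 876374049.

876374049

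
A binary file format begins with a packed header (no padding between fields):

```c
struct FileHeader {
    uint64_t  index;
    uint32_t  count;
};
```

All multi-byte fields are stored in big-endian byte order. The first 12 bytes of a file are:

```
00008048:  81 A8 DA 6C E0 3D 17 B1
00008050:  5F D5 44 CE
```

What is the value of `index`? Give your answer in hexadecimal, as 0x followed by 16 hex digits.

0x81A8DA6CE03D17B1

`index` is the first field, at byte offset 0, occupying 8 bytes.
Bytes at offsets 0..7: 81 A8 DA 6C E0 3D 17 B1.
Big-endian: lowest address holds the most-significant byte.
The bytes are already most-significant first: 0x81A8DA6CE03D17B1.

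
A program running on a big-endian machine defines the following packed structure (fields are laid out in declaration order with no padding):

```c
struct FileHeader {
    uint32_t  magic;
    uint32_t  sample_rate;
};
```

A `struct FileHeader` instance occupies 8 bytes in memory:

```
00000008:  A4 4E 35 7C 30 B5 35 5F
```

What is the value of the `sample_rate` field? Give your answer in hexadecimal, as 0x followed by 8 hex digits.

0x30B5355F

`sample_rate` follows `magic` (4 bytes), so it starts at byte offset 4 and occupies 4 bytes.
Bytes at offsets 4..7: 30 B5 35 5F.
Big-endian stores the most-significant byte at the lowest address.
The bytes are already most-significant first: 0x30B5355F.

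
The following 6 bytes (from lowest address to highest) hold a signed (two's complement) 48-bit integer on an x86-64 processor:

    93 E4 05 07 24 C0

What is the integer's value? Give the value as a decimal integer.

-70214007528301

Little-endian: lowest address holds the least-significant byte.
Reassemble most-significant byte first: C0 24 07 05 E4 93 → 0xC0240705E493.
Top bit is set, so as a signed 48-bit value this is 0xC0240705E493 − 2^48 = -70214007528301.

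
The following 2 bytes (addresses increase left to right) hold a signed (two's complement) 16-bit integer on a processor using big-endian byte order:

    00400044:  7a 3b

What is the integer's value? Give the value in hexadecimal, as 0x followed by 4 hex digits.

Big-endian: lowest address holds the most-significant byte.
The bytes are already most-significant first: 0x7A3B.

0x7A3B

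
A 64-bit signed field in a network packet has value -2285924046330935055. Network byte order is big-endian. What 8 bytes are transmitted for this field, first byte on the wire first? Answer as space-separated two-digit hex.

E0 46 C4 30 F2 EB C8 F1

Two's complement of -2285924046330935055 in 64 bits: 2285924046330935055 = 0x1FB93BCF0D14370F; invert → 0xE046C430F2EBC8F0; add 1 → 0xE046C430F2EBC8F1.
Split into bytes (most-significant first): E0 46 C4 30 F2 EB C8 F1.
Big-endian stores the most-significant byte at the lowest address.
So the memory order matches the most-significant-first order: E0 46 C4 30 F2 EB C8 F1.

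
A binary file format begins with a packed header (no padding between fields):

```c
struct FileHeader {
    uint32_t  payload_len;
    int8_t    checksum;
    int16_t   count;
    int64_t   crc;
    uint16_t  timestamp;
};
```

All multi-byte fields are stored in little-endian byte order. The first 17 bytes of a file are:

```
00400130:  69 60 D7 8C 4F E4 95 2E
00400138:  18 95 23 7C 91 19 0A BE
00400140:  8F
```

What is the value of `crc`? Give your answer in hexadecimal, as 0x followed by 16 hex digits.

0x0A19917C2395182E

`crc` follows `payload_len` (4 B), `checksum` (1 B), `count` (2 B), so it starts at offset 4 + 1 + 2 = 7 and occupies 8 bytes.
Bytes at offsets 7..14: 2E 18 95 23 7C 91 19 0A.
In little-endian order the low byte comes first in memory.
Reassemble most-significant byte first: 0A 19 91 7C 23 95 18 2E → 0x0A19917C2395182E.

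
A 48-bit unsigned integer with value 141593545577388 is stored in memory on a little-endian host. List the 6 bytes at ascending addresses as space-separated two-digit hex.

AC 93 FC 50 C7 80

141593545577388 in hexadecimal, padded to 48 bits, is 0x80C750FC93AC.
Split into bytes (most-significant first): 80 C7 50 FC 93 AC.
In little-endian order the low byte comes first in memory.
So at ascending addresses the bytes are AC 93 FC 50 C7 80.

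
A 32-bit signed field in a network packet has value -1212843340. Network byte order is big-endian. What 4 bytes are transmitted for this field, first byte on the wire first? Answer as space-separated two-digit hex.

Two's complement of -1212843340 in 32 bits: 1212843340 = 0x484A854C; invert → 0xB7B57AB3; add 1 → 0xB7B57AB4.
Split into bytes (most-significant first): B7 B5 7A B4.
Big-endian: lowest address holds the most-significant byte.
So the memory order matches the most-significant-first order: B7 B5 7A B4.

B7 B5 7A B4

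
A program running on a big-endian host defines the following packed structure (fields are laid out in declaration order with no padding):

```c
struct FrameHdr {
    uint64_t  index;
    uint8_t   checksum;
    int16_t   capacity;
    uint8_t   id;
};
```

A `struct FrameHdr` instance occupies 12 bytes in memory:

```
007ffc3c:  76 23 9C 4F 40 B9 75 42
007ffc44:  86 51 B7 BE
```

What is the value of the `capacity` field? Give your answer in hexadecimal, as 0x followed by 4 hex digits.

0x51B7

`capacity` follows `index` (8 B), `checksum` (1 B), so it starts at offset 8 + 1 = 9 and occupies 2 bytes.
Bytes at offsets 9..10: 51 B7.
Big-endian: lowest address holds the most-significant byte.
The bytes are already most-significant first: 0x51B7.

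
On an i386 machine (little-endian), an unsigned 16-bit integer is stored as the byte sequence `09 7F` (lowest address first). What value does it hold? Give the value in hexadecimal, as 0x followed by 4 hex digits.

0x7F09

In little-endian order the low byte comes first in memory.
Reassemble most-significant byte first: 7F 09 → 0x7F09.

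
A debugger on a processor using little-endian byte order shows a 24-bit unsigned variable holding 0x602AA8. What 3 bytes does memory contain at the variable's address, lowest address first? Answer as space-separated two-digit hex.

A8 2A 60

Split into bytes (most-significant first): 60 2A A8.
In little-endian order the low byte comes first in memory.
So at ascending addresses the bytes are A8 2A 60.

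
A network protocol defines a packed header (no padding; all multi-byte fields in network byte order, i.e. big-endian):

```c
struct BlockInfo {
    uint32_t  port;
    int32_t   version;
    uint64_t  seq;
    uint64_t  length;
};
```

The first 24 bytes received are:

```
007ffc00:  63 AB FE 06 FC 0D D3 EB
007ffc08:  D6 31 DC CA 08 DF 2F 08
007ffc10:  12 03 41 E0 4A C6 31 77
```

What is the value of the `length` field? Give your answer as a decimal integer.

`length` follows `port` (4 B), `version` (4 B), `seq` (8 B), so it starts at offset 4 + 4 + 8 = 16 and occupies 8 bytes.
Bytes at offsets 16..23: 12 03 41 E0 4A C6 31 77.
In big-endian order the high byte comes first in memory.
The bytes are already most-significant first: 0x120341E04AC63177.
0x120341E04AC63177 = 1297953549195817335.

1297953549195817335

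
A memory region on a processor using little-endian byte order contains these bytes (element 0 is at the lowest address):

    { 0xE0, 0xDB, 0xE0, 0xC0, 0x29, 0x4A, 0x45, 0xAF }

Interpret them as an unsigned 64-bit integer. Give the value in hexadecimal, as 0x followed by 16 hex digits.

0xAF454A29C0E0DBE0

Little-endian stores the least-significant byte at the lowest address.
Reassemble most-significant byte first: AF 45 4A 29 C0 E0 DB E0 → 0xAF454A29C0E0DBE0.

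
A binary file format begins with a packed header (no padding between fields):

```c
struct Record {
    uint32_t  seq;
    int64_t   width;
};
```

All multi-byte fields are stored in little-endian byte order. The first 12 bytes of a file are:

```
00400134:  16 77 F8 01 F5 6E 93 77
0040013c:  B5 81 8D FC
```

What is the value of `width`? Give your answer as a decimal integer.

-248399788040294667

`width` follows `seq` (4 bytes), so it starts at byte offset 4 and occupies 8 bytes.
Bytes at offsets 4..11: F5 6E 93 77 B5 81 8D FC.
Little-endian stores the least-significant byte at the lowest address.
Reassemble most-significant byte first: FC 8D 81 B5 77 93 6E F5 → 0xFC8D81B577936EF5.
Top bit is set, so as a signed 64-bit value this is 0xFC8D81B577936EF5 − 2^64 = -248399788040294667.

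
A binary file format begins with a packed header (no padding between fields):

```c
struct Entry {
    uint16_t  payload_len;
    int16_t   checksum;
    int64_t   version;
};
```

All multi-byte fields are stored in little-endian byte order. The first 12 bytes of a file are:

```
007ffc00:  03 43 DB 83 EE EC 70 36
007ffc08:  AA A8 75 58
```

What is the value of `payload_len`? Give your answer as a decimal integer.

17155

`payload_len` is the first field, at byte offset 0, occupying 2 bytes.
Bytes at offsets 0..1: 03 43.
Little-endian: lowest address holds the least-significant byte.
Reassemble most-significant byte first: 43 03 → 0x4303.
0x4303 = 17155.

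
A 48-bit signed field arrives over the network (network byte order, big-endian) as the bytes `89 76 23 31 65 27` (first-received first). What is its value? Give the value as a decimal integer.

-130334487124697

Big-endian: lowest address holds the most-significant byte.
The bytes are already most-significant first: 0x897623316527.
Top bit is set, so as a signed 48-bit value this is 0x897623316527 − 2^48 = -130334487124697.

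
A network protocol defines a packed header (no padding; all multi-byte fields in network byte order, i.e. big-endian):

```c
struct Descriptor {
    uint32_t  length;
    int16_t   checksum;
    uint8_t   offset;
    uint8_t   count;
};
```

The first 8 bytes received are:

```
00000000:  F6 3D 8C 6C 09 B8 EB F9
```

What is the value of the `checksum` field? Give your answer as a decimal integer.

`checksum` follows `length` (4 bytes), so it starts at byte offset 4 and occupies 2 bytes.
Bytes at offsets 4..5: 09 B8.
Big-endian: lowest address holds the most-significant byte.
The bytes are already most-significant first: 0x09B8.
0x09B8 = 2488.

2488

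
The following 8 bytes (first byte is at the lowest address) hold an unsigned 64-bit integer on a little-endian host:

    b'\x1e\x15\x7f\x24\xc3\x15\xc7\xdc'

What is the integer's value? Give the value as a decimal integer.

15908708136584680734

Little-endian stores the least-significant byte at the lowest address.
Reassemble most-significant byte first: DC C7 15 C3 24 7F 15 1E → 0xDCC715C3247F151E.
0xDCC715C3247F151E = 15908708136584680734.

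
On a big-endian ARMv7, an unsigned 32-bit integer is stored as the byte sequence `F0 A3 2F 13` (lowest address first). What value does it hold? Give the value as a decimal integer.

4037226259

Big-endian: lowest address holds the most-significant byte.
The bytes are already most-significant first: 0xF0A32F13.
0xF0A32F13 = 4037226259.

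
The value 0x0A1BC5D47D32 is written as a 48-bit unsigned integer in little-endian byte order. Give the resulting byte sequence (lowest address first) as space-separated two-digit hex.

32 7D D4 C5 1B 0A

Split into bytes (most-significant first): 0A 1B C5 D4 7D 32.
Little-endian: lowest address holds the least-significant byte.
So at ascending addresses the bytes are 32 7D D4 C5 1B 0A.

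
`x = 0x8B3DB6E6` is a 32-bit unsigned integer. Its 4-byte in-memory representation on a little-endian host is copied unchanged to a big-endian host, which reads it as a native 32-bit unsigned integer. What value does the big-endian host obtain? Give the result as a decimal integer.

Stored little-endian, the bytes at ascending addresses are E6 B6 3D 8B.
Read back as big-endian, the last byte is least significant, giving 0xE6B63D8B.
0xE6B63D8B = 3870702987.

3870702987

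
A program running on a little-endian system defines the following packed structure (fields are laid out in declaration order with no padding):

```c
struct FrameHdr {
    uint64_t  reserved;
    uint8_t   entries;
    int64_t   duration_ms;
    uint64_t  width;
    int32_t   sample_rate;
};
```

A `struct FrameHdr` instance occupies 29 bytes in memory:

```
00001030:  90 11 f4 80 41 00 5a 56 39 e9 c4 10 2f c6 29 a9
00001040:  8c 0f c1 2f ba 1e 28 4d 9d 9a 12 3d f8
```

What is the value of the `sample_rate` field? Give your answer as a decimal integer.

-130215270

`sample_rate` follows `reserved` (8 B), `entries` (1 B), `duration_ms` (8 B), `width` (8 B), so it starts at offset 8 + 1 + 8 + 8 = 25 and occupies 4 bytes.
Bytes at offsets 25..28: 9A 12 3D F8.
In little-endian order the low byte comes first in memory.
Reassemble most-significant byte first: F8 3D 12 9A → 0xF83D129A.
Top bit is set, so as a signed 32-bit value this is 0xF83D129A − 2^32 = -130215270.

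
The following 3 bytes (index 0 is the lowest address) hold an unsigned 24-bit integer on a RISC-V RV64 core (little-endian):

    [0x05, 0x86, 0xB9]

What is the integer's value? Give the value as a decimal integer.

12158469

In little-endian order the low byte comes first in memory.
Reassemble most-significant byte first: B9 86 05 → 0xB98605.
0xB98605 = 12158469.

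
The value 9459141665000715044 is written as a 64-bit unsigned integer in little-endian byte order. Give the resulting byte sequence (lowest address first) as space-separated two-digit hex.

24 F3 76 46 3A 9F 45 83

9459141665000715044 in hexadecimal, padded to 64 bits, is 0x83459F3A4676F324.
Split into bytes (most-significant first): 83 45 9F 3A 46 76 F3 24.
Little-endian stores the least-significant byte at the lowest address.
So at ascending addresses the bytes are 24 F3 76 46 3A 9F 45 83.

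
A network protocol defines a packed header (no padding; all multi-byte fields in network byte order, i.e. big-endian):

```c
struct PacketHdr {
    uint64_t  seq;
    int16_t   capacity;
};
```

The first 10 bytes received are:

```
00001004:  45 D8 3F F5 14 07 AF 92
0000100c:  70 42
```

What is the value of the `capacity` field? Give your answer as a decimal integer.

`capacity` follows `seq` (8 bytes), so it starts at byte offset 8 and occupies 2 bytes.
Bytes at offsets 8..9: 70 42.
Big-endian stores the most-significant byte at the lowest address.
The bytes are already most-significant first: 0x7042.
0x7042 = 28738.

28738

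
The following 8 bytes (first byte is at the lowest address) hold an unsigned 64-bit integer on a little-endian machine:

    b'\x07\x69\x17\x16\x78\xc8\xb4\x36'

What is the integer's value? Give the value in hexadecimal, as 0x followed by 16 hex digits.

0x36B4C87816176907

In little-endian order the low byte comes first in memory.
Reassemble most-significant byte first: 36 B4 C8 78 16 17 69 07 → 0x36B4C87816176907.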